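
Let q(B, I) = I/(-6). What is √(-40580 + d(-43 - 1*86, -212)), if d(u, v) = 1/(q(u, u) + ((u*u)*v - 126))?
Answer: 9*I*√24942690990634326/7055993 ≈ 201.44*I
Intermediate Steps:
q(B, I) = -I/6 (q(B, I) = I*(-⅙) = -I/6)
d(u, v) = 1/(-126 - u/6 + v*u²) (d(u, v) = 1/(-u/6 + ((u*u)*v - 126)) = 1/(-u/6 + (u²*v - 126)) = 1/(-u/6 + (v*u² - 126)) = 1/(-u/6 + (-126 + v*u²)) = 1/(-126 - u/6 + v*u²))
√(-40580 + d(-43 - 1*86, -212)) = √(-40580 + 6/(-756 - (-43 - 1*86) + 6*(-212)*(-43 - 1*86)²)) = √(-40580 + 6/(-756 - (-43 - 86) + 6*(-212)*(-43 - 86)²)) = √(-40580 + 6/(-756 - 1*(-129) + 6*(-212)*(-129)²)) = √(-40580 + 6/(-756 + 129 + 6*(-212)*16641)) = √(-40580 + 6/(-756 + 129 - 21167352)) = √(-40580 + 6/(-21167979)) = √(-40580 + 6*(-1/21167979)) = √(-40580 - 2/7055993) = √(-286332195942/7055993) = 9*I*√24942690990634326/7055993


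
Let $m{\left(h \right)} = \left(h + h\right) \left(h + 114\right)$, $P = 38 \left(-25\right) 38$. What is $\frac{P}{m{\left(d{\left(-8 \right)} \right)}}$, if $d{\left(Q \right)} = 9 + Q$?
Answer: $- \frac{3610}{23} \approx -156.96$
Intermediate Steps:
$P = -36100$ ($P = \left(-950\right) 38 = -36100$)
$m{\left(h \right)} = 2 h \left(114 + h\right)$
$\frac{P}{m{\left(d{\left(-8 \right)} \right)}} = - \frac{36100}{2 \left(9 - 8\right) \left(114 + \left(9 - 8\right)\right)} = - \frac{36100}{2 \cdot 1 \left(114 + 1\right)} = - \frac{36100}{2 \cdot 1 \cdot 115} = - \frac{36100}{230} = \left(-36100\right) \frac{1}{230} = - \frac{3610}{23}$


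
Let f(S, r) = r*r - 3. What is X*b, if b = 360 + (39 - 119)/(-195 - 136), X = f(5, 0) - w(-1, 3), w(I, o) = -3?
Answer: 0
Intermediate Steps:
f(S, r) = -3 + r**2 (f(S, r) = r**2 - 3 = -3 + r**2)
X = 0 (X = (-3 + 0**2) - 1*(-3) = (-3 + 0) + 3 = -3 + 3 = 0)
b = 119240/331 (b = 360 - 80/(-331) = 360 - 80*(-1/331) = 360 + 80/331 = 119240/331 ≈ 360.24)
X*b = 0*(119240/331) = 0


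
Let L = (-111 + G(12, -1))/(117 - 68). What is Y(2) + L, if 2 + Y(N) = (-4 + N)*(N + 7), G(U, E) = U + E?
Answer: -1080/49 ≈ -22.041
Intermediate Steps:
G(U, E) = E + U
L = -100/49 (L = (-111 + (-1 + 12))/(117 - 68) = (-111 + 11)/49 = -100*1/49 = -100/49 ≈ -2.0408)
Y(N) = -2 + (-4 + N)*(7 + N) (Y(N) = -2 + (-4 + N)*(N + 7) = -2 + (-4 + N)*(7 + N))
Y(2) + L = (-30 + 2**2 + 3*2) - 100/49 = (-30 + 4 + 6) - 100/49 = -20 - 100/49 = -1080/49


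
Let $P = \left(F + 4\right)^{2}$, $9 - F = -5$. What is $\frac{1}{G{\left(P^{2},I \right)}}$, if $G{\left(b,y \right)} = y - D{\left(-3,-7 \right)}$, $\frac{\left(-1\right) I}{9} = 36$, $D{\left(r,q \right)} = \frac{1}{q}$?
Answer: $- \frac{7}{2267} \approx -0.0030878$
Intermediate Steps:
$F = 14$ ($F = 9 - -5 = 9 + 5 = 14$)
$I = -324$ ($I = \left(-9\right) 36 = -324$)
$P = 324$ ($P = \left(14 + 4\right)^{2} = 18^{2} = 324$)
$G{\left(b,y \right)} = \frac{1}{7} + y$ ($G{\left(b,y \right)} = y - \frac{1}{-7} = y - - \frac{1}{7} = y + \frac{1}{7} = \frac{1}{7} + y$)
$\frac{1}{G{\left(P^{2},I \right)}} = \frac{1}{\frac{1}{7} - 324} = \frac{1}{- \frac{2267}{7}} = - \frac{7}{2267}$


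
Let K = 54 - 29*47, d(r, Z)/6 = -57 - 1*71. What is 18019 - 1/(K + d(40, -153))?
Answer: 37425464/2077 ≈ 18019.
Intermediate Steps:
d(r, Z) = -768 (d(r, Z) = 6*(-57 - 1*71) = 6*(-57 - 71) = 6*(-128) = -768)
K = -1309 (K = 54 - 1363 = -1309)
18019 - 1/(K + d(40, -153)) = 18019 - 1/(-1309 - 768) = 18019 - 1/(-2077) = 18019 - 1*(-1/2077) = 18019 + 1/2077 = 37425464/2077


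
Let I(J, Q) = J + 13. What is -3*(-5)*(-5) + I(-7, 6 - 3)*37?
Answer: 147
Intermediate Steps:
I(J, Q) = 13 + J
-3*(-5)*(-5) + I(-7, 6 - 3)*37 = -3*(-5)*(-5) + (13 - 7)*37 = 15*(-5) + 6*37 = -75 + 222 = 147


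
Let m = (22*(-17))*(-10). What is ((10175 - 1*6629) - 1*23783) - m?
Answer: -23977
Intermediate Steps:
m = 3740 (m = -374*(-10) = 3740)
((10175 - 1*6629) - 1*23783) - m = ((10175 - 1*6629) - 1*23783) - 1*3740 = ((10175 - 6629) - 23783) - 3740 = (3546 - 23783) - 3740 = -20237 - 3740 = -23977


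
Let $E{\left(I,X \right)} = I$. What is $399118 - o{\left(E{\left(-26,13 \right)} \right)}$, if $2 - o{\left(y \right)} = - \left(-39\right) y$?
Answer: $398102$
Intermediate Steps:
$o{\left(y \right)} = 2 - 39 y$ ($o{\left(y \right)} = 2 - - \left(-39\right) y = 2 - 39 y$)
$399118 - o{\left(E{\left(-26,13 \right)} \right)} = 399118 - \left(2 - -1014\right) = 399118 - \left(2 + 1014\right) = 399118 - 1016 = 398102$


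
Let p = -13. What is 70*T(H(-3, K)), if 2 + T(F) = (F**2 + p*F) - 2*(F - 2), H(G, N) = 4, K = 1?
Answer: -2940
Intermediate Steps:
T(F) = 2 + F**2 - 15*F (T(F) = -2 + ((F**2 - 13*F) - 2*(F - 2)) = -2 + ((F**2 - 13*F) - 2*(-2 + F)) = -2 + ((F**2 - 13*F) + (4 - 2*F)) = -2 + (4 + F**2 - 15*F) = 2 + F**2 - 15*F)
70*T(H(-3, K)) = 70*(2 + 4**2 - 15*4) = 70*(2 + 16 - 60) = 70*(-42) = -2940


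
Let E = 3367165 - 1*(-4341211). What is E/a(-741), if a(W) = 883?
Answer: 7708376/883 ≈ 8729.8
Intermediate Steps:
E = 7708376 (E = 3367165 + 4341211 = 7708376)
E/a(-741) = 7708376/883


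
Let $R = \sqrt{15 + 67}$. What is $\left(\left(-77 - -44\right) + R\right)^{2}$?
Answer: $\left(33 - \sqrt{82}\right)^{2} \approx 573.34$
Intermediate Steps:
$R = \sqrt{82} \approx 9.0554$
$\left(\left(-77 - -44\right) + R\right)^{2} = \left(\left(-77 - -44\right) + \sqrt{82}\right)^{2} = \left(\left(-77 + 44\right) + \sqrt{82}\right)^{2} = \left(-33 + \sqrt{82}\right)^{2}$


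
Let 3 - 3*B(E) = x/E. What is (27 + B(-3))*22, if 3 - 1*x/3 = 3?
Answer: 616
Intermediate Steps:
x = 0 (x = 9 - 3*3 = 9 - 9 = 0)
B(E) = 1 (B(E) = 1 - 0/E = 1 - ⅓*0 = 1 + 0 = 1)
(27 + B(-3))*22 = (27 + 1)*22 = 28*22 = 616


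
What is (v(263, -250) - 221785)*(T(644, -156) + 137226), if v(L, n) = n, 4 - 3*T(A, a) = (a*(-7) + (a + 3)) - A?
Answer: -30447437515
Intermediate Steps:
T(A, a) = ⅓ + 2*a + A/3 (T(A, a) = 4/3 - ((a*(-7) + (a + 3)) - A)/3 = 4/3 - ((-7*a + (3 + a)) - A)/3 = 4/3 - ((3 - 6*a) - A)/3 = 4/3 - (3 - A - 6*a)/3 = 4/3 + (-1 + 2*a + A/3) = ⅓ + 2*a + A/3)
(v(263, -250) - 221785)*(T(644, -156) + 137226) = (-250 - 221785)*((⅓ + 2*(-156) + (⅓)*644) + 137226) = -222035*((⅓ - 312 + 644/3) + 137226) = -222035*(-97 + 137226) = -222035*137129 = -30447437515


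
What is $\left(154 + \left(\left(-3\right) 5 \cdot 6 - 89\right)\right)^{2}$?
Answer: $625$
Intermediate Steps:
$\left(154 + \left(\left(-3\right) 5 \cdot 6 - 89\right)\right)^{2} = \left(154 - 179\right)^{2} = \left(-25\right)^{2} = 625$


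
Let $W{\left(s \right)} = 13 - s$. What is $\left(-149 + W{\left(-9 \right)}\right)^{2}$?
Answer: $16129$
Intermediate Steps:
$\left(-149 + W{\left(-9 \right)}\right)^{2} = \left(-149 + \left(13 - -9\right)\right)^{2} = \left(-149 + \left(13 + 9\right)\right)^{2} = \left(-149 + 22\right)^{2} = \left(-127\right)^{2} = 16129$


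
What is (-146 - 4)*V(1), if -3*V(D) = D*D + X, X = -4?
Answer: -150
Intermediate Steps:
V(D) = 4/3 - D²/3 (V(D) = -(D*D - 4)/3 = -(D² - 4)/3 = -(-4 + D²)/3 = 4/3 - D²/3)
(-146 - 4)*V(1) = (-146 - 4)*(4/3 - ⅓*1²) = -150*(4/3 - ⅓*1) = -150*(4/3 - ⅓) = -150*1 = -150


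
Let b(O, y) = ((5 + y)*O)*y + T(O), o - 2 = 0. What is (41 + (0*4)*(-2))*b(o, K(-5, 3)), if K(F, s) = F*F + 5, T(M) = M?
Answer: 86182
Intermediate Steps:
o = 2 (o = 2 + 0 = 2)
K(F, s) = 5 + F² (K(F, s) = F² + 5 = 5 + F²)
b(O, y) = O + O*y*(5 + y) (b(O, y) = ((5 + y)*O)*y + O = (O*(5 + y))*y + O = O*y*(5 + y) + O = O + O*y*(5 + y))
(41 + (0*4)*(-2))*b(o, K(-5, 3)) = (41 + (0*4)*(-2))*(2*(1 + (5 + (-5)²)² + 5*(5 + (-5)²))) = (41 + 0*(-2))*(2*(1 + (5 + 25)² + 5*(5 + 25))) = (41 + 0)*(2*(1 + 30² + 5*30)) = 41*(2*(1 + 900 + 150)) = 41*(2*1051) = 41*2102 = 86182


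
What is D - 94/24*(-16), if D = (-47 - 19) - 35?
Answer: -115/3 ≈ -38.333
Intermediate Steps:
D = -101 (D = -66 - 35 = -101)
D - 94/24*(-16) = -101 - 94/24*(-16) = -101 - 94*1/24*(-16) = -101 - 47/12*(-16) = -101 + 188/3 = -115/3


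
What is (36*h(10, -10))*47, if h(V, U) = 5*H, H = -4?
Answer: -33840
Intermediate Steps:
h(V, U) = -20 (h(V, U) = 5*(-4) = -20)
(36*h(10, -10))*47 = (36*(-20))*47 = -720*47 = -33840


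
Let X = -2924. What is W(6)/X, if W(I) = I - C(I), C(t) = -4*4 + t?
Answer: -4/731 ≈ -0.0054720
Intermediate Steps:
C(t) = -16 + t
W(I) = 16 (W(I) = I - (-16 + I) = I + (16 - I) = 16)
W(6)/X = 16/(-2924) = 16*(-1/2924) = -4/731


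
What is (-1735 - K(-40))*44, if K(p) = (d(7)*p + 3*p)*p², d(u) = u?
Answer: 28083660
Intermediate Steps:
K(p) = 10*p³ (K(p) = (7*p + 3*p)*p² = (10*p)*p² = 10*p³)
(-1735 - K(-40))*44 = (-1735 - 10*(-40)³)*44 = (-1735 - 10*(-64000))*44 = (-1735 - 1*(-640000))*44 = (-1735 + 640000)*44 = 638265*44 = 28083660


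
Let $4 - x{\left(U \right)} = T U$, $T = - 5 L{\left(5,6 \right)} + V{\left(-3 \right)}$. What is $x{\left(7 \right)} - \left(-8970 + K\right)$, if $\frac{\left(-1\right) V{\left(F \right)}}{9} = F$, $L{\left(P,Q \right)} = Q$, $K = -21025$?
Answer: $30020$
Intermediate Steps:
$V{\left(F \right)} = - 9 F$
$T = -3$ ($T = \left(-5\right) 6 - -27 = -30 + 27 = -3$)
$x{\left(U \right)} = 4 + 3 U$ ($x{\left(U \right)} = 4 - - 3 U = 4 + 3 U$)
$x{\left(7 \right)} - \left(-8970 + K\right) = \left(4 + 3 \cdot 7\right) - \left(-8970 - 21025\right) = \left(4 + 21\right) - -29995 = 25 + 29995 = 30020$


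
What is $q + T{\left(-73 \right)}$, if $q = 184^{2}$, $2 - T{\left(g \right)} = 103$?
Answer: $33755$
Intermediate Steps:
$T{\left(g \right)} = -101$ ($T{\left(g \right)} = 2 - 103 = -101$)
$q = 33856$
$q + T{\left(-73 \right)} = 33856 - 101 = 33755$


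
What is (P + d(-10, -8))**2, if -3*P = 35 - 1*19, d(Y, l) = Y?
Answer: 2116/9 ≈ 235.11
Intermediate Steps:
P = -16/3 (P = -(35 - 1*19)/3 = -(35 - 19)/3 = -1/3*16 = -16/3 ≈ -5.3333)
(P + d(-10, -8))**2 = (-16/3 - 10)**2 = (-46/3)**2 = 2116/9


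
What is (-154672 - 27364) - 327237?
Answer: -509273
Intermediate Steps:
(-154672 - 27364) - 327237 = -182036 - 327237 = -509273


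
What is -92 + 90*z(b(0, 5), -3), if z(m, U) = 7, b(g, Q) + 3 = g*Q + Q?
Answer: 538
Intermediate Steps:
b(g, Q) = -3 + Q + Q*g (b(g, Q) = -3 + (g*Q + Q) = -3 + (Q*g + Q) = -3 + (Q + Q*g) = -3 + Q + Q*g)
-92 + 90*z(b(0, 5), -3) = -92 + 90*7 = -92 + 630 = 538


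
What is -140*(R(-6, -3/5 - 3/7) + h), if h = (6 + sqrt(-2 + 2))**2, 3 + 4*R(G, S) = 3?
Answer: -5040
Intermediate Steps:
R(G, S) = 0 (R(G, S) = -3/4 + (1/4)*3 = -3/4 + 3/4 = 0)
h = 36 (h = (6 + sqrt(0))**2 = (6 + 0)**2 = 6**2 = 36)
-140*(R(-6, -3/5 - 3/7) + h) = -140*(0 + 36) = -140*36 = -5040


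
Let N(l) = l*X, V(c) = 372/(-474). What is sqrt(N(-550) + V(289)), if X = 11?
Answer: 2*I*sqrt(9440737)/79 ≈ 77.787*I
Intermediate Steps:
V(c) = -62/79 (V(c) = 372*(-1/474) = -62/79)
N(l) = 11*l (N(l) = l*11 = 11*l)
sqrt(N(-550) + V(289)) = sqrt(11*(-550) - 62/79) = sqrt(-6050 - 62/79) = sqrt(-478012/79) = 2*I*sqrt(9440737)/79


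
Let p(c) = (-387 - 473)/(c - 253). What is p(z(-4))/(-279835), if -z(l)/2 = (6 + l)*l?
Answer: -172/13264179 ≈ -1.2967e-5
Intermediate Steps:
z(l) = -2*l*(6 + l) (z(l) = -2*(6 + l)*l = -2*l*(6 + l))
p(c) = -860/(-253 + c)
p(z(-4))/(-279835) = -860/(-253 - 2*(-4)*(6 - 4))/(-279835) = -860/(-253 - 2*(-4)*2)*(-1/279835) = -860/(-253 + 16)*(-1/279835) = -860/(-237)*(-1/279835) = -860*(-1/237)*(-1/279835) = (860/237)*(-1/279835) = -172/13264179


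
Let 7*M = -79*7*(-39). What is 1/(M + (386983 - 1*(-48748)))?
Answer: 1/438812 ≈ 2.2789e-6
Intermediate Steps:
M = 3081 (M = (-79*7*(-39))/7 = (-553*(-39))/7 = (1/7)*21567 = 3081)
1/(M + (386983 - 1*(-48748))) = 1/(3081 + (386983 - 1*(-48748))) = 1/(3081 + (386983 + 48748)) = 1/(3081 + 435731) = 1/438812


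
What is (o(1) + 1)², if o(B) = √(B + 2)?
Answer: (1 + √3)² ≈ 7.4641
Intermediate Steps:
o(B) = √(2 + B)
(o(1) + 1)² = (√(2 + 1) + 1)² = (√3 + 1)² = (1 + √3)²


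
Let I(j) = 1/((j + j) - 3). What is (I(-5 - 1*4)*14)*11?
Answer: -22/3 ≈ -7.3333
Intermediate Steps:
I(j) = 1/(-3 + 2*j) (I(j) = 1/(2*j - 3) = 1/(-3 + 2*j))
(I(-5 - 1*4)*14)*11 = (14/(-3 + 2*(-5 - 1*4)))*11 = (14/(-3 + 2*(-5 - 4)))*11 = (14/(-3 + 2*(-9)))*11 = (14/(-3 - 18))*11 = (14/(-21))*11 = -1/21*14*11 = -2/3*11 = -22/3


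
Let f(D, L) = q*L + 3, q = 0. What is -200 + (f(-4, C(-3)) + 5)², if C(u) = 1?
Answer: -136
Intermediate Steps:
f(D, L) = 3 (f(D, L) = 0*L + 3 = 0 + 3 = 3)
-200 + (f(-4, C(-3)) + 5)² = -200 + (3 + 5)² = -200 + 8² = -200 + 64 = -136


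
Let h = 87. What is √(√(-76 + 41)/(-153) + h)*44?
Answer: 44*√(226287 - 17*I*√35)/51 ≈ 410.4 - 0.091202*I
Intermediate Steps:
√(√(-76 + 41)/(-153) + h)*44 = √(√(-76 + 41)/(-153) + 87)*44 = √(√(-35)*(-1/153) + 87)*44 = √((I*√35)*(-1/153) + 87)*44 = √(-I*√35/153 + 87)*44 = √(87 - I*√35/153)*44 = 44*√(87 - I*√35/153)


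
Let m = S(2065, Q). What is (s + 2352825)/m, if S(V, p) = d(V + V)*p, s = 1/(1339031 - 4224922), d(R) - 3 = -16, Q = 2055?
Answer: -6789996492074/77096578065 ≈ -88.071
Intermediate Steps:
d(R) = -13 (d(R) = 3 - 16 = -13)
s = -1/2885891 (s = 1/(-2885891) = -1/2885891 ≈ -3.4651e-7)
S(V, p) = -13*p
m = -26715 (m = -13*2055 = -26715)
(s + 2352825)/m = (-1/2885891 + 2352825)/(-26715) = (6789996492074/2885891)*(-1/26715) = -6789996492074/77096578065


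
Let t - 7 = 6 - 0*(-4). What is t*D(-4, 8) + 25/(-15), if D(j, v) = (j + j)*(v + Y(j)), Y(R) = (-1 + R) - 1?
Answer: -629/3 ≈ -209.67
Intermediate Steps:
Y(R) = -2 + R
D(j, v) = 2*j*(-2 + j + v) (D(j, v) = (j + j)*(v + (-2 + j)) = (2*j)*(-2 + j + v) = 2*j*(-2 + j + v))
t = 13 (t = 7 + (6 - 0*(-4)) = 7 + (6 - 1*0) = 7 + (6 + 0) = 7 + 6 = 13)
t*D(-4, 8) + 25/(-15) = 13*(2*(-4)*(-2 - 4 + 8)) + 25/(-15) = 13*(2*(-4)*2) + 25*(-1/15) = 13*(-16) - 5/3 = -208 - 5/3 = -629/3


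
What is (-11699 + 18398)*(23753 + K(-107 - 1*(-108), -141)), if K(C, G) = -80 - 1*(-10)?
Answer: 158652417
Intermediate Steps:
K(C, G) = -70 (K(C, G) = -80 + 10 = -70)
(-11699 + 18398)*(23753 + K(-107 - 1*(-108), -141)) = (-11699 + 18398)*(23753 - 70) = 6699*23683 = 158652417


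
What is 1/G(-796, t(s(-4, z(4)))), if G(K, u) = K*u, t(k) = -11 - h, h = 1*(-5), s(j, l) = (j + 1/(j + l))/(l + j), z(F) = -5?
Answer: 1/4776 ≈ 0.00020938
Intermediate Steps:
s(j, l) = (j + 1/(j + l))/(j + l)
h = -5
t(k) = -6 (t(k) = -11 - 1*(-5) = -11 + 5 = -6)
1/G(-796, t(s(-4, z(4)))) = 1/(-796*(-6)) = 1/4776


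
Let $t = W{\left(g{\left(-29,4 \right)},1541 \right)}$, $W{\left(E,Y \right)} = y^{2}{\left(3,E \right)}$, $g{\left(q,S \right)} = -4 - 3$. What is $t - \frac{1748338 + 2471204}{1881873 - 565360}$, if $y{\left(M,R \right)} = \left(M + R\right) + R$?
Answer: $\frac{155078531}{1316513} \approx 117.79$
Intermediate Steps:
$y{\left(M,R \right)} = M + 2 R$
$g{\left(q,S \right)} = -7$ ($g{\left(q,S \right)} = -4 - 3 = -7$)
$W{\left(E,Y \right)} = \left(3 + 2 E\right)^{2}$
$t = 121$ ($t = \left(3 + 2 \left(-7\right)\right)^{2} = \left(3 - 14\right)^{2} = \left(-11\right)^{2} = 121$)
$t - \frac{1748338 + 2471204}{1881873 - 565360} = 121 - \frac{1748338 + 2471204}{1881873 - 565360} = 121 - \frac{4219542}{1316513} = \frac{155078531}{1316513}$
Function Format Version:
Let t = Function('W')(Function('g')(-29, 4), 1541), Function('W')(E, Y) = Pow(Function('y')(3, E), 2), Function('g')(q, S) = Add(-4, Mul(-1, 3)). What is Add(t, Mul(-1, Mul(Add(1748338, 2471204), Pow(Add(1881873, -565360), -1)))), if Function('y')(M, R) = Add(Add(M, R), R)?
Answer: Rational(155078531, 1316513) ≈ 117.79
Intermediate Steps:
Function('y')(M, R) = Add(M, Mul(2, R))
Function('g')(q, S) = -7 (Function('g')(q, S) = Add(-4, -3) = -7)
Function('W')(E, Y) = Pow(Add(3, Mul(2, E)), 2)
t = 121 (t = Pow(Add(3, Mul(2, -7)), 2) = Pow(Add(3, -14), 2) = Pow(-11, 2) = 121)
Add(t, Mul(-1, Mul(Add(1748338, 2471204), Pow(Add(1881873, -565360), -1)))) = Add(121, Mul(-1, Mul(Add(1748338, 2471204), Pow(Add(1881873, -565360), -1)))) = Add(121, Mul(-1, Mul(4219542, Pow(1316513, -1)))) = Add(121, Mul(-1, Mul(4219542, Rational(1, 1316513)))) = Add(121, Mul(-1, Rational(4219542, 1316513))) = Add(121, Rational(-4219542, 1316513)) = Rational(155078531, 1316513)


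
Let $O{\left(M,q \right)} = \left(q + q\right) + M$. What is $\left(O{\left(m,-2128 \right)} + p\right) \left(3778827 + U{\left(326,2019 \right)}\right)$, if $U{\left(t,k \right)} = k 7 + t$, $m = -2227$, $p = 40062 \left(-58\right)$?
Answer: $-8838656049594$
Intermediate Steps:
$p = -2323596$
$O{\left(M,q \right)} = M + 2 q$ ($O{\left(M,q \right)} = 2 q + M = M + 2 q$)
$U{\left(t,k \right)} = t + 7 k$ ($U{\left(t,k \right)} = 7 k + t = t + 7 k$)
$\left(O{\left(m,-2128 \right)} + p\right) \left(3778827 + U{\left(326,2019 \right)}\right) = \left(\left(-2227 + 2 \left(-2128\right)\right) - 2323596\right) \left(3778827 + \left(326 + 7 \cdot 2019\right)\right) = \left(\left(-2227 - 4256\right) - 2323596\right) \left(3778827 + \left(326 + 14133\right)\right) = \left(-6483 - 2323596\right) \left(3778827 + 14459\right) = \left(-2330079\right) 3793286 = -8838656049594$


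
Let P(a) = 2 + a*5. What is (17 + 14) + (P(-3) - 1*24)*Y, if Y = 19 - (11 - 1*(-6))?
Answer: -43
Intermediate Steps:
P(a) = 2 + 5*a
Y = 2 (Y = 19 - (11 + 6) = 19 - 1*17 = 19 - 17 = 2)
(17 + 14) + (P(-3) - 1*24)*Y = (17 + 14) + ((2 + 5*(-3)) - 1*24)*2 = 31 + ((2 - 15) - 24)*2 = 31 + (-13 - 24)*2 = 31 - 37*2 = 31 - 74 = -43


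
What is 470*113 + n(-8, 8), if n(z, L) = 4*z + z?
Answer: 53070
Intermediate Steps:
n(z, L) = 5*z
470*113 + n(-8, 8) = 470*113 + 5*(-8) = 53110 - 40 = 53070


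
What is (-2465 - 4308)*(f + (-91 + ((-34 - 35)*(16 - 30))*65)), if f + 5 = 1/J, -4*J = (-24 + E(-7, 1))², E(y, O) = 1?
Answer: -224627371306/529 ≈ -4.2463e+8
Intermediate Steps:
J = -529/4 (J = -(-24 + 1)²/4 = -¼*(-23)² = -¼*529 = -529/4 ≈ -132.25)
f = -2649/529 (f = -5 + 1/(-529/4) = -5 - 4/529 = -2649/529 ≈ -5.0076)
(-2465 - 4308)*(f + (-91 + ((-34 - 35)*(16 - 30))*65)) = (-2465 - 4308)*(-2649/529 + (-91 + ((-34 - 35)*(16 - 30))*65)) = -6773*(-2649/529 + (-91 - 69*(-14)*65)) = -6773*(-2649/529 + (-91 + 966*65)) = -6773*(-2649/529 + (-91 + 62790)) = -6773*(-2649/529 + 62699) = -6773*33165122/529 = -224627371306/529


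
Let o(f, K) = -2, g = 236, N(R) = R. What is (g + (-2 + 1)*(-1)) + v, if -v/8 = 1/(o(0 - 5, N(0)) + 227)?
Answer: 53317/225 ≈ 236.96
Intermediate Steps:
v = -8/225 (v = -8/(-2 + 227) = -8/225 ≈ -0.035556)
(g + (-2 + 1)*(-1)) + v = (236 + (-2 + 1)*(-1)) - 8/225 = (236 - 1*(-1)) - 8/225 = (236 + 1) - 8/225 = 237 - 8/225 = 53317/225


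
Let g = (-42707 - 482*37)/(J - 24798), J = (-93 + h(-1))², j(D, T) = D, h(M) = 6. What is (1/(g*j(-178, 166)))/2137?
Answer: -17229/23028948826 ≈ -7.4814e-7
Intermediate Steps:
J = 7569 (J = (-93 + 6)² = (-87)² = 7569)
g = 60541/17229 (g = (-42707 - 482*37)/(7569 - 24798) = (-42707 - 17834)/(-17229) = -60541*(-1/17229) = 60541/17229 ≈ 3.5139)
(1/(g*j(-178, 166)))/2137 = (1/((60541/17229)*(-178)))/2137 = ((17229/60541)*(-1/178))*(1/2137) = -17229/10776298*1/2137 = -17229/23028948826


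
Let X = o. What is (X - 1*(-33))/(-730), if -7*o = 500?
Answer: 269/5110 ≈ 0.052642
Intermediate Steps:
o = -500/7 (o = -⅐*500 = -500/7 ≈ -71.429)
X = -500/7 ≈ -71.429
(X - 1*(-33))/(-730) = (-500/7 - 1*(-33))/(-730) = (-500/7 + 33)*(-1/730) = -269/7*(-1/730) = 269/5110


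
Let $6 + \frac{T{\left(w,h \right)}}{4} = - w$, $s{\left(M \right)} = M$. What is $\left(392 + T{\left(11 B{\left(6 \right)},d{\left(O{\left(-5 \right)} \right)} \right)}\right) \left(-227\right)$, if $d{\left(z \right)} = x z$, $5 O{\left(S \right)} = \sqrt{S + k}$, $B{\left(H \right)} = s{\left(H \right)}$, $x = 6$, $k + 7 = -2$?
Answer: $-23608$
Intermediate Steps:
$k = -9$ ($k = -7 - 2 = -9$)
$B{\left(H \right)} = H$
$O{\left(S \right)} = \frac{\sqrt{-9 + S}}{5}$ ($O{\left(S \right)} = \frac{\sqrt{S - 9}}{5} = \frac{\sqrt{-9 + S}}{5}$)
$d{\left(z \right)} = 6 z$
$T{\left(w,h \right)} = -24 - 4 w$ ($T{\left(w,h \right)} = -24 + 4 \left(- w\right) = -24 - 4 w$)
$\left(392 + T{\left(11 B{\left(6 \right)},d{\left(O{\left(-5 \right)} \right)} \right)}\right) \left(-227\right) = \left(392 - \left(24 + 4 \cdot 11 \cdot 6\right)\right) \left(-227\right) = \left(392 - 288\right) \left(-227\right) = 104 \left(-227\right) = -23608$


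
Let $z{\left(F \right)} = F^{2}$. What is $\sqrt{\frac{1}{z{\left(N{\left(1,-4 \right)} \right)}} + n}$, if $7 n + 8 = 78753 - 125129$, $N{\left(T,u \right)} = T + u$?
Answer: $\frac{i \sqrt{2922143}}{21} \approx 81.401 i$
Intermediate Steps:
$n = - \frac{46384}{7}$ ($n = - \frac{8}{7} + \frac{78753 - 125129}{7} = - \frac{8}{7} + \frac{1}{7} \left(-46376\right) = - \frac{8}{7} - \frac{46376}{7} = - \frac{46384}{7} \approx -6626.3$)
$\sqrt{\frac{1}{z{\left(N{\left(1,-4 \right)} \right)}} + n} = \sqrt{\frac{1}{\left(1 - 4\right)^{2}} - \frac{46384}{7}} = \sqrt{\frac{1}{\left(-3\right)^{2}} - \frac{46384}{7}} = \sqrt{\frac{1}{9} - \frac{46384}{7}} = \sqrt{- \frac{417449}{63}} = \frac{i \sqrt{2922143}}{21}$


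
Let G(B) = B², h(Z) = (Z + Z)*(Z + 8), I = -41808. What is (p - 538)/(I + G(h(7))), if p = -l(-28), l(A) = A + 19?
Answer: -529/2292 ≈ -0.23080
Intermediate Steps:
l(A) = 19 + A
h(Z) = 2*Z*(8 + Z) (h(Z) = (2*Z)*(8 + Z) = 2*Z*(8 + Z))
p = 9 (p = -(19 - 28) = -1*(-9) = 9)
(p - 538)/(I + G(h(7))) = (9 - 538)/(-41808 + (2*7*(8 + 7))²) = -529/(-41808 + (2*7*15)²) = -529/(-41808 + 210²) = -529/(-41808 + 44100) = -529/2292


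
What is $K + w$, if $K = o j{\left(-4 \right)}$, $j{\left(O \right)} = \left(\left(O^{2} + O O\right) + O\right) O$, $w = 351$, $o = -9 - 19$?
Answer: $3487$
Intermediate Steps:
$o = -28$
$j{\left(O \right)} = O \left(O + 2 O^{2}\right)$ ($j{\left(O \right)} = \left(\left(O^{2} + O^{2}\right) + O\right) O = \left(2 O^{2} + O\right) O = \left(O + 2 O^{2}\right) O = O \left(O + 2 O^{2}\right)$)
$K = 3136$ ($K = - 28 \left(-4\right)^{2} \left(1 + 2 \left(-4\right)\right) = - 28 \cdot 16 \left(1 - 8\right) = - 28 \cdot 16 \left(-7\right) = \left(-28\right) \left(-112\right) = 3136$)
$K + w = 3136 + 351 = 3487$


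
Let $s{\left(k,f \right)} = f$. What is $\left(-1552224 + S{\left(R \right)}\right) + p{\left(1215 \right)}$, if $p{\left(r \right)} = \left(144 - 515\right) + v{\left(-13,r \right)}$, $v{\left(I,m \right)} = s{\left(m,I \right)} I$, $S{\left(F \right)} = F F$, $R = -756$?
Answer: $-980890$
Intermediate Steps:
$S{\left(F \right)} = F^{2}$
$v{\left(I,m \right)} = I^{2}$ ($v{\left(I,m \right)} = I I = I^{2}$)
$p{\left(r \right)} = -202$ ($p{\left(r \right)} = \left(144 - 515\right) + \left(-13\right)^{2} = -371 + 169 = -202$)
$\left(-1552224 + S{\left(R \right)}\right) + p{\left(1215 \right)} = \left(-1552224 + \left(-756\right)^{2}\right) - 202 = \left(-1552224 + 571536\right) - 202 = -980688 - 202 = -980890$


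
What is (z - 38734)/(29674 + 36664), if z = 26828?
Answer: -5953/33169 ≈ -0.17947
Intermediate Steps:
(z - 38734)/(29674 + 36664) = (26828 - 38734)/(29674 + 36664) = -11906/66338 = -11906*1/66338 = -5953/33169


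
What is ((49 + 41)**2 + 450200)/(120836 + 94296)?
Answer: 114575/53783 ≈ 2.1303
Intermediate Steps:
((49 + 41)**2 + 450200)/(120836 + 94296) = (90**2 + 450200)/215132 = (8100 + 450200)*(1/215132) = 458300*(1/215132) = 114575/53783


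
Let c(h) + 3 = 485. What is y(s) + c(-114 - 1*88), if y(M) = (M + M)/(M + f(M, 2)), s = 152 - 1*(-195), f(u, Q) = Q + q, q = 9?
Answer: 86625/179 ≈ 483.94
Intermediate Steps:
c(h) = 482 (c(h) = -3 + 485 = 482)
f(u, Q) = 9 + Q (f(u, Q) = Q + 9 = 9 + Q)
s = 347 (s = 152 + 195 = 347)
y(M) = 2*M/(11 + M) (y(M) = (M + M)/(M + (9 + 2)) = (2*M)/(M + 11) = (2*M)/(11 + M) = 2*M/(11 + M))
y(s) + c(-114 - 1*88) = 2*347/(11 + 347) + 482 = 2*347/358 + 482 = 2*347*(1/358) + 482 = 347/179 + 482 = 86625/179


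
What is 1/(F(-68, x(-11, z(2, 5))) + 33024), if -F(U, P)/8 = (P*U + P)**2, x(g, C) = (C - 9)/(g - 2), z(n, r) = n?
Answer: 169/3821368 ≈ 4.4225e-5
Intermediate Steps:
x(g, C) = (-9 + C)/(-2 + g)
F(U, P) = -8*(P + P*U)**2 (F(U, P) = -8*(P*U + P)**2 = -8*(P + P*U)**2)
1/(F(-68, x(-11, z(2, 5))) + 33024) = 1/(-8*((-9 + 2)/(-2 - 11))**2*(1 - 68)**2 + 33024) = 1/(-8*(-7/(-13))**2*(-67)**2 + 33024) = 1/(-8*(-1/13*(-7))**2*4489 + 33024) = 1/(-8*(7/13)**2*4489 + 33024) = 1/(-8*49/169*4489 + 33024) = 1/(-1759688/169 + 33024) = 1/(3821368/169) = 169/3821368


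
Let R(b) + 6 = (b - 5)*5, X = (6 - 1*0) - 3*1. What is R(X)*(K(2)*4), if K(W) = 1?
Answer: -64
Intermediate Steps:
X = 3 (X = (6 + 0) - 3 = 6 - 3 = 3)
R(b) = -31 + 5*b (R(b) = -6 + (b - 5)*5 = -6 + (-5 + b)*5 = -6 + (-25 + 5*b) = -31 + 5*b)
R(X)*(K(2)*4) = (-31 + 5*3)*(1*4) = (-31 + 15)*4 = -16*4 = -64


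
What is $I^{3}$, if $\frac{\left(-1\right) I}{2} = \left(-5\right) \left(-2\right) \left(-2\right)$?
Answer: $64000$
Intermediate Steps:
$I = 40$ ($I = - 2 \left(-5\right) \left(-2\right) \left(-2\right) = - 2 \cdot 10 \left(-2\right) = \left(-2\right) \left(-20\right) = 40$)
$I^{3} = 40^{3} = 64000$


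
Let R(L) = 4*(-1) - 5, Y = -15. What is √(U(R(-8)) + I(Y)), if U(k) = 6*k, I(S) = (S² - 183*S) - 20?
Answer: 4*√181 ≈ 53.815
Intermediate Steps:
I(S) = -20 + S² - 183*S
R(L) = -9 (R(L) = -4 - 5 = -9)
√(U(R(-8)) + I(Y)) = √(6*(-9) + (-20 + (-15)² - 183*(-15))) = √(-54 + (-20 + 225 + 2745)) = √(-54 + 2950) = √2896 = 4*√181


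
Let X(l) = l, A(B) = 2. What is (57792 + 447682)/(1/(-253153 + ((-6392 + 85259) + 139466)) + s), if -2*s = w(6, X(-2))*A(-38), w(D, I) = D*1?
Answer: -17600604680/208921 ≈ -84245.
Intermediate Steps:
w(D, I) = D
s = -6 (s = -3*2 = -½*12 = -6)
(57792 + 447682)/(1/(-253153 + ((-6392 + 85259) + 139466)) + s) = (57792 + 447682)/(1/(-253153 + ((-6392 + 85259) + 139466)) - 6) = 505474/(1/(-253153 + (78867 + 139466)) - 6) = 505474/(1/(-253153 + 218333) - 6) = 505474/(1/(-34820) - 6) = 505474/(-1/34820 - 6) = 505474/(-208921/34820) = 505474*(-34820/208921) = -17600604680/208921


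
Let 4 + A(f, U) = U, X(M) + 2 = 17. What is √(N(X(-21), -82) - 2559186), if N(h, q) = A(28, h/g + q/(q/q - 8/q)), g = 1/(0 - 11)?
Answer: I*√575871685/15 ≈ 1599.8*I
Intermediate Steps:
g = -1/11 (g = 1/(-11) = -1/11 ≈ -0.090909)
X(M) = 15 (X(M) = -2 + 17 = 15)
A(f, U) = -4 + U
N(h, q) = -4 - 11*h + q/(1 - 8/q) (N(h, q) = -4 + (h/(-1/11) + q/(q/q - 8/q)) = -4 + (h*(-11) + q/(1 - 8/q)) = -4 + (-11*h + q/(1 - 8/q)) = -4 - 11*h + q/(1 - 8/q))
√(N(X(-21), -82) - 2559186) = √((32 + (-82)² - 4*(-82) - 11*15*(-8 - 82))/(-8 - 82) - 2559186) = √((32 + 6724 + 328 - 11*15*(-90))/(-90) - 2559186) = √(-(32 + 6724 + 328 + 14850)/90 - 2559186) = √(-1/90*21934 - 2559186) = √(-10967/45 - 2559186) = √(-115174337/45) = I*√575871685/15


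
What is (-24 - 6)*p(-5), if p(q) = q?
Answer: 150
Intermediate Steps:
(-24 - 6)*p(-5) = (-24 - 6)*(-5) = -30*(-5) = 150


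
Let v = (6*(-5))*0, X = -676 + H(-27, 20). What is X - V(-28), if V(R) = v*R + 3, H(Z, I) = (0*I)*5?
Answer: -679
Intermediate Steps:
H(Z, I) = 0 (H(Z, I) = 0*5 = 0)
X = -676 (X = -676 + 0 = -676)
v = 0 (v = -30*0 = 0)
V(R) = 3 (V(R) = 0*R + 3 = 0 + 3 = 3)
X - V(-28) = -676 - 1*3 = -676 - 3 = -679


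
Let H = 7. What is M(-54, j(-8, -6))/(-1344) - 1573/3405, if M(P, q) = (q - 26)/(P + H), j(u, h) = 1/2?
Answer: -66300061/143391360 ≈ -0.46237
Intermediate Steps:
j(u, h) = 1/2 (j(u, h) = 1*(1/2) = 1/2)
M(P, q) = (-26 + q)/(7 + P) (M(P, q) = (q - 26)/(P + 7) = (-26 + q)/(7 + P))
M(-54, j(-8, -6))/(-1344) - 1573/3405 = ((-26 + 1/2)/(7 - 54))/(-1344) - 1573/3405 = (-51/2/(-47))*(-1/1344) - 1573*1/3405 = -1/47*(-51/2)*(-1/1344) - 1573/3405 = (51/94)*(-1/1344) - 1573/3405 = -17/42112 - 1573/3405 = -66300061/143391360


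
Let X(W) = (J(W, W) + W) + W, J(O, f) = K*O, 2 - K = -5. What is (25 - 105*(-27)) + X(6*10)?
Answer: 3400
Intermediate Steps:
K = 7 (K = 2 - 1*(-5) = 2 + 5 = 7)
J(O, f) = 7*O
X(W) = 9*W (X(W) = (7*W + W) + W = 8*W + W = 9*W)
(25 - 105*(-27)) + X(6*10) = (25 - 105*(-27)) + 9*(6*10) = (25 + 2835) + 9*60 = 2860 + 540 = 3400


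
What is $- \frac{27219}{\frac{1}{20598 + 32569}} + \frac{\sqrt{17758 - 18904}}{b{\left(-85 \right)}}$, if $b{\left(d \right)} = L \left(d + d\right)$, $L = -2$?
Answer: $-1447152573 + \frac{i \sqrt{1146}}{340} \approx -1.4472 \cdot 10^{9} + 0.099567 i$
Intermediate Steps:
$b{\left(d \right)} = - 4 d$ ($b{\left(d \right)} = - 2 \left(d + d\right) = - 2 \cdot 2 d = - 4 d$)
$- \frac{27219}{\frac{1}{20598 + 32569}} + \frac{\sqrt{17758 - 18904}}{b{\left(-85 \right)}} = - \frac{27219}{\frac{1}{20598 + 32569}} + \frac{\sqrt{17758 - 18904}}{\left(-4\right) \left(-85\right)} = - \frac{27219}{\frac{1}{53167}} + \frac{\sqrt{-1146}}{340} = - 27219 \frac{1}{\frac{1}{53167}} + i \sqrt{1146} \cdot \frac{1}{340} = \left(-27219\right) 53167 + \frac{i \sqrt{1146}}{340} = -1447152573 + \frac{i \sqrt{1146}}{340}$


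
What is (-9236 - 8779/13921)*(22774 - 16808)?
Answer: -767126983410/13921 ≈ -5.5106e+7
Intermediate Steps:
(-9236 - 8779/13921)*(22774 - 16808) = (-9236 - 8779*1/13921)*5966 = (-9236 - 8779/13921)*5966 = -128583135/13921*5966 = -767126983410/13921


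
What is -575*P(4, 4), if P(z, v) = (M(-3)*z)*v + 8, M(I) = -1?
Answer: 4600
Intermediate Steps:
P(z, v) = 8 - v*z (P(z, v) = (-z)*v + 8 = -v*z + 8 = 8 - v*z)
-575*P(4, 4) = -575*(8 - 1*4*4) = -575*(8 - 16) = -575*(-8) = 4600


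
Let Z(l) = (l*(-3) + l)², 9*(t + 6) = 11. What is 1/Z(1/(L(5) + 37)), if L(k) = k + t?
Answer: 112225/324 ≈ 346.37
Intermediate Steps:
t = -43/9 (t = -6 + (⅑)*11 = -6 + 11/9 = -43/9 ≈ -4.7778)
L(k) = -43/9 + k (L(k) = k - 43/9 = -43/9 + k)
Z(l) = 4*l² (Z(l) = (-3*l + l)² = (-2*l)² = 4*l²)
1/Z(1/(L(5) + 37)) = 1/(4*(1/((-43/9 + 5) + 37))²) = 1/(4*(1/(2/9 + 37))²) = 1/(4*(1/(335/9))²) = 1/(4*(9/335)²) = 1/(4*(81/112225)) = 1/(324/112225) = 112225/324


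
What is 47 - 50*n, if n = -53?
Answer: 2697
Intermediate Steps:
47 - 50*n = 47 - 50*(-53) = 47 + 2650 = 2697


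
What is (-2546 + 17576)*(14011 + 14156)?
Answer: 423350010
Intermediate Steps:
(-2546 + 17576)*(14011 + 14156) = 15030*28167 = 423350010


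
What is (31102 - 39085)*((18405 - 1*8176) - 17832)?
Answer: 60694749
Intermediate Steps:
(31102 - 39085)*((18405 - 1*8176) - 17832) = -7983*((18405 - 8176) - 17832) = -7983*(10229 - 17832) = -7983*(-7603) = 60694749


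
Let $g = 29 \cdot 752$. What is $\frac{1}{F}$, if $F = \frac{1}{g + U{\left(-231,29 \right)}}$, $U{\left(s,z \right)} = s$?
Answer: $21577$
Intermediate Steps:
$g = 21808$
$F = \frac{1}{21577}$ ($F = \frac{1}{21808 - 231} = \frac{1}{21577} \approx 4.6346 \cdot 10^{-5}$)
$\frac{1}{F} = \frac{1}{\frac{1}{21577}} = 21577$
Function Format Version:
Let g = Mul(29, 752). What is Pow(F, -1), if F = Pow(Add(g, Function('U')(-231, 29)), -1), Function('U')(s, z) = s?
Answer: 21577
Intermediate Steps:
g = 21808
F = Rational(1, 21577) (F = Pow(Add(21808, -231), -1) = Pow(21577, -1) = Rational(1, 21577) ≈ 4.6346e-5)
Pow(F, -1) = Pow(Rational(1, 21577), -1) = 21577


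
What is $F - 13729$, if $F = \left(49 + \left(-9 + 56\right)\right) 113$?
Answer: $-2881$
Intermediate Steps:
$F = 10848$ ($F = \left(49 + 47\right) 113 = 96 \cdot 113 = 10848$)
$F - 13729 = 10848 - 13729 = -2881$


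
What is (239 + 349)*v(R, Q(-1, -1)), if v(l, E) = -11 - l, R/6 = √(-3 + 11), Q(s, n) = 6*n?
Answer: -6468 - 7056*√2 ≈ -16447.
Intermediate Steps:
R = 12*√2 (R = 6*√(-3 + 11) = 6*√8 = 6*(2*√2) = 12*√2 ≈ 16.971)
(239 + 349)*v(R, Q(-1, -1)) = (239 + 349)*(-11 - 12*√2) = 588*(-11 - 12*√2) = -6468 - 7056*√2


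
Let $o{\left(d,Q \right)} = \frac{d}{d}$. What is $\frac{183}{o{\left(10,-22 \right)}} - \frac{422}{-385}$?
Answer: $\frac{70877}{385} \approx 184.1$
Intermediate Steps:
$o{\left(d,Q \right)} = 1$
$\frac{183}{o{\left(10,-22 \right)}} - \frac{422}{-385} = \frac{183}{1} - \frac{422}{-385} = 183 \cdot 1 - - \frac{422}{385} = 183 + \frac{422}{385} = \frac{70877}{385}$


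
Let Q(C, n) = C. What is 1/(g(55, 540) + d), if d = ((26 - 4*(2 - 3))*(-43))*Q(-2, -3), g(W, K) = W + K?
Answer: 1/3175 ≈ 0.00031496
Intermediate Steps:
g(W, K) = K + W
d = 2580 (d = ((26 - 4*(2 - 3))*(-43))*(-2) = ((26 - 4*(-1))*(-43))*(-2) = ((26 - 1*(-4))*(-43))*(-2) = ((26 + 4)*(-43))*(-2) = (30*(-43))*(-2) = -1290*(-2) = 2580)
1/(g(55, 540) + d) = 1/((540 + 55) + 2580) = 1/(595 + 2580) = 1/3175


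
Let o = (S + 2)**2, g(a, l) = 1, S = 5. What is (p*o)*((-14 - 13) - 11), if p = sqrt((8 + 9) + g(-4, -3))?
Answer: -5586*sqrt(2) ≈ -7899.8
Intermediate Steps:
p = 3*sqrt(2) (p = sqrt((8 + 9) + 1) = sqrt(17 + 1) = sqrt(18) = 3*sqrt(2) ≈ 4.2426)
o = 49 (o = (5 + 2)**2 = 7**2 = 49)
(p*o)*((-14 - 13) - 11) = ((3*sqrt(2))*49)*((-14 - 13) - 11) = (147*sqrt(2))*(-27 - 11) = (147*sqrt(2))*(-38) = -5586*sqrt(2)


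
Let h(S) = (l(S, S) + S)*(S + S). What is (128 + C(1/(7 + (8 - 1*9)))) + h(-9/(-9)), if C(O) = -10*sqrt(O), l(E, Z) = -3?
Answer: 124 - 5*sqrt(6)/3 ≈ 119.92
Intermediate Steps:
h(S) = 2*S*(-3 + S) (h(S) = (-3 + S)*(S + S) = (-3 + S)*(2*S) = 2*S*(-3 + S))
(128 + C(1/(7 + (8 - 1*9)))) + h(-9/(-9)) = (128 - 10/sqrt(7 + (8 - 1*9))) + 2*(-9/(-9))*(-3 - 9/(-9)) = (128 - 10/sqrt(7 + (8 - 9))) + 2*(-9*(-1/9))*(-3 - 9*(-1/9)) = (128 - 10/sqrt(7 - 1)) + 2*1*(-3 + 1) = (128 - 10*sqrt(6)/6) + 2*1*(-2) = (128 - 5*sqrt(6)/3) - 4 = 124 - 5*sqrt(6)/3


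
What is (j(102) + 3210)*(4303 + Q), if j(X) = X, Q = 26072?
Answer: 100602000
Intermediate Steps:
(j(102) + 3210)*(4303 + Q) = (102 + 3210)*(4303 + 26072) = 3312*30375 = 100602000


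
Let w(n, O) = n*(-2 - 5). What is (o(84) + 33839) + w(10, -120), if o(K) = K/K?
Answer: 33770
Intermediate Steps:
o(K) = 1
w(n, O) = -7*n (w(n, O) = n*(-7) = -7*n)
(o(84) + 33839) + w(10, -120) = (1 + 33839) - 7*10 = 33840 - 70 = 33770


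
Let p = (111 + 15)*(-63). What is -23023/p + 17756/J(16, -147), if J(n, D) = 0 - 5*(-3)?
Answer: 6728213/5670 ≈ 1186.6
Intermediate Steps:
p = -7938 (p = 126*(-63) = -7938)
J(n, D) = 15 (J(n, D) = 0 + 15 = 15)
-23023/p + 17756/J(16, -147) = -23023/(-7938) + 17756/15 = -23023*(-1/7938) + 17756*(1/15) = 3289/1134 + 17756/15 = 6728213/5670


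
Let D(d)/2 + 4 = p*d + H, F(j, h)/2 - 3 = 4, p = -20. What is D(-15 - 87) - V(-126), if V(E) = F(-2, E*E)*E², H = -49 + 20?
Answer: -218250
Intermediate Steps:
H = -29
F(j, h) = 14 (F(j, h) = 6 + 2*4 = 6 + 8 = 14)
V(E) = 14*E²
D(d) = -66 - 40*d (D(d) = -8 + 2*(-20*d - 29) = -8 + 2*(-29 - 20*d) = -8 + (-58 - 40*d) = -66 - 40*d)
D(-15 - 87) - V(-126) = (-66 - 40*(-15 - 87)) - 14*(-126)² = (-66 - 40*(-102)) - 14*15876 = (-66 + 4080) - 1*222264 = 4014 - 222264 = -218250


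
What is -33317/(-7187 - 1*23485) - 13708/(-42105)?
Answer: 607754687/430481520 ≈ 1.4118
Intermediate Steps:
-33317/(-7187 - 1*23485) - 13708/(-42105) = -33317/(-7187 - 23485) - 13708*(-1/42105) = -33317/(-30672) + 13708/42105 = -33317*(-1/30672) + 13708/42105 = 33317/30672 + 13708/42105 = 607754687/430481520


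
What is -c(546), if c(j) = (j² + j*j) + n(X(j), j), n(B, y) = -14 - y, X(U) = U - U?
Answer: -595672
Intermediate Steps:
X(U) = 0
c(j) = -14 - j + 2*j² (c(j) = (j² + j*j) + (-14 - j) = (j² + j²) + (-14 - j) = 2*j² + (-14 - j) = -14 - j + 2*j²)
-c(546) = -(-14 - 1*546 + 2*546²) = -(-14 - 546 + 2*298116) = -(-14 - 546 + 596232) = -1*595672 = -595672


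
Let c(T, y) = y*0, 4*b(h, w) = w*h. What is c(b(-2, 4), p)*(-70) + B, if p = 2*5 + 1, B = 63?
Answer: 63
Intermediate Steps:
b(h, w) = h*w/4 (b(h, w) = (w*h)/4 = (h*w)/4 = h*w/4)
p = 11 (p = 10 + 1 = 11)
c(T, y) = 0
c(b(-2, 4), p)*(-70) + B = 0*(-70) + 63 = 0 + 63 = 63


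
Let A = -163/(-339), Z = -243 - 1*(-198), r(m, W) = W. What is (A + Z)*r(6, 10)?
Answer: -150920/339 ≈ -445.19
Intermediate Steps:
Z = -45 (Z = -243 + 198 = -45)
A = 163/339 (A = -163*(-1/339) = 163/339 ≈ 0.48083)
(A + Z)*r(6, 10) = (163/339 - 45)*10 = -15092/339*10 = -150920/339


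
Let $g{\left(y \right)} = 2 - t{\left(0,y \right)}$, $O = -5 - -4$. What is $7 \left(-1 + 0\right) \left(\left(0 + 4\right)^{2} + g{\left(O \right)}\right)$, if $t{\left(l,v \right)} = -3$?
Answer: $-147$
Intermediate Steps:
$O = -1$ ($O = -5 + 4 = -1$)
$g{\left(y \right)} = 5$ ($g{\left(y \right)} = 2 - -3 = 2 + 3 = 5$)
$7 \left(-1 + 0\right) \left(\left(0 + 4\right)^{2} + g{\left(O \right)}\right) = 7 \left(-1 + 0\right) \left(\left(0 + 4\right)^{2} + 5\right) = 7 \left(-1\right) \left(4^{2} + 5\right) = - 7 \left(16 + 5\right) = \left(-7\right) 21 = -147$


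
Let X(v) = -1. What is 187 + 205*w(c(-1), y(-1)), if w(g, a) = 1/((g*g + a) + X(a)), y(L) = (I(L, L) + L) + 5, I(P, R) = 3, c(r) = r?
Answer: 1514/7 ≈ 216.29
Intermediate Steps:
y(L) = 8 + L (y(L) = (3 + L) + 5 = 8 + L)
w(g, a) = 1/(-1 + a + g²) (w(g, a) = 1/((g*g + a) - 1) = 1/((g² + a) - 1) = 1/((a + g²) - 1) = 1/(-1 + a + g²))
187 + 205*w(c(-1), y(-1)) = 187 + 205/(-1 + (8 - 1) + (-1)²) = 187 + 205/(-1 + 7 + 1) = 187 + 205/7 = 1514/7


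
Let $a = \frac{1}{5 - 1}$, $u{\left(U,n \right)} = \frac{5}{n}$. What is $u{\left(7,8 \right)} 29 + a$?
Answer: $\frac{147}{8} \approx 18.375$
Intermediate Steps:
$a = \frac{1}{4} \approx 0.25$
$u{\left(7,8 \right)} 29 + a = \frac{5}{8} \cdot 29 + \frac{1}{4} = \frac{145}{8} + \frac{1}{4} = \frac{147}{8}$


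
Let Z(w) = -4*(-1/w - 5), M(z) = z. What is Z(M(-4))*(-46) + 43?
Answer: -831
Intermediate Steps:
Z(w) = 20 + 4/w (Z(w) = -4*(-5 - 1/w) = 20 + 4/w)
Z(M(-4))*(-46) + 43 = (20 + 4/(-4))*(-46) + 43 = (20 + 4*(-1/4))*(-46) + 43 = (20 - 1)*(-46) + 43 = 19*(-46) + 43 = -874 + 43 = -831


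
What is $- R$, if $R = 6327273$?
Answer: $-6327273$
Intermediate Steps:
$- R = \left(-1\right) 6327273 = -6327273$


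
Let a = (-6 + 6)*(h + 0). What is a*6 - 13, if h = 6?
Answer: -13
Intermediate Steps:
a = 0 (a = (-6 + 6)*(6 + 0) = 0*6 = 0)
a*6 - 13 = 0*6 - 13 = 0 - 13 = -13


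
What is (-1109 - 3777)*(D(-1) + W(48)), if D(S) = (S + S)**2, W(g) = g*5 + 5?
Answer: -1216614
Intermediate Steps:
W(g) = 5 + 5*g (W(g) = 5*g + 5 = 5 + 5*g)
D(S) = 4*S**2 (D(S) = (2*S)**2 = 4*S**2)
(-1109 - 3777)*(D(-1) + W(48)) = (-1109 - 3777)*(4*(-1)**2 + (5 + 5*48)) = -4886*(4*1 + (5 + 240)) = -4886*(4 + 245) = -4886*249 = -1216614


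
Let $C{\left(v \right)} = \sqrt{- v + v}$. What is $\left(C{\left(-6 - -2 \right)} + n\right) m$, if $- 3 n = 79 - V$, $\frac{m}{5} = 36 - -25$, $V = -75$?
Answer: $- \frac{46970}{3} \approx -15657.0$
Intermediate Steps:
$m = 305$ ($m = 5 \left(36 - -25\right) = 5 \left(36 + 25\right) = 5 \cdot 61 = 305$)
$C{\left(v \right)} = 0$ ($C{\left(v \right)} = \sqrt{0} = 0$)
$n = - \frac{154}{3}$ ($n = - \frac{79 - -75}{3} = - \frac{79 + 75}{3} = \left(- \frac{1}{3}\right) 154 = - \frac{154}{3} \approx -51.333$)
$\left(C{\left(-6 - -2 \right)} + n\right) m = \left(0 - \frac{154}{3}\right) 305 = \left(- \frac{154}{3}\right) 305 = - \frac{46970}{3}$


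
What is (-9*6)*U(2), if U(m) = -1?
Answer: 54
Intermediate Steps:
(-9*6)*U(2) = -9*6*(-1) = -54*(-1) = 54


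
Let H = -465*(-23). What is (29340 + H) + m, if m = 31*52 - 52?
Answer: 41595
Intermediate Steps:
m = 1560 (m = 1612 - 52 = 1560)
H = 10695
(29340 + H) + m = (29340 + 10695) + 1560 = 40035 + 1560 = 41595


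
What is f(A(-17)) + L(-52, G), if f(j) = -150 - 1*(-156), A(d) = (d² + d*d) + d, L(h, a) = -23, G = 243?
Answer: -17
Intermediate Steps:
A(d) = d + 2*d² (A(d) = (d² + d²) + d = 2*d² + d = d + 2*d²)
f(j) = 6 (f(j) = -150 + 156 = 6)
f(A(-17)) + L(-52, G) = 6 - 23 = -17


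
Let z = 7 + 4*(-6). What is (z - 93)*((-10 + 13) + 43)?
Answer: -5060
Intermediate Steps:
z = -17 (z = 7 - 24 = -17)
(z - 93)*((-10 + 13) + 43) = (-17 - 93)*((-10 + 13) + 43) = -110*(3 + 43) = -110*46 = -5060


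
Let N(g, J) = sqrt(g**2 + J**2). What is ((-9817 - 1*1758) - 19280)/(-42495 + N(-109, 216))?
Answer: 1311183225/1805766488 + 30855*sqrt(58537)/1805766488 ≈ 0.73024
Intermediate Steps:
N(g, J) = sqrt(J**2 + g**2)
((-9817 - 1*1758) - 19280)/(-42495 + N(-109, 216)) = ((-9817 - 1*1758) - 19280)/(-42495 + sqrt(216**2 + (-109)**2)) = ((-9817 - 1758) - 19280)/(-42495 + sqrt(46656 + 11881)) = (-11575 - 19280)/(-42495 + sqrt(58537)) = -30855/(-42495 + sqrt(58537))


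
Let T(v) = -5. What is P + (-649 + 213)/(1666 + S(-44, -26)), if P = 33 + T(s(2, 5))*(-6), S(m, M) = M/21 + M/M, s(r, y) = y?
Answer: 2194647/34981 ≈ 62.738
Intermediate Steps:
S(m, M) = 1 + M/21 (S(m, M) = M*(1/21) + 1 = M/21 + 1 = 1 + M/21)
P = 63 (P = 33 - 5*(-6) = 33 + 30 = 63)
P + (-649 + 213)/(1666 + S(-44, -26)) = 63 + (-649 + 213)/(1666 + (1 + (1/21)*(-26))) = 63 - 436/(1666 + (1 - 26/21)) = 63 - 436/(1666 - 5/21) = 63 - 436/34981/21 = 63 - 436*21/34981 = 63 - 9156/34981 = 2194647/34981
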